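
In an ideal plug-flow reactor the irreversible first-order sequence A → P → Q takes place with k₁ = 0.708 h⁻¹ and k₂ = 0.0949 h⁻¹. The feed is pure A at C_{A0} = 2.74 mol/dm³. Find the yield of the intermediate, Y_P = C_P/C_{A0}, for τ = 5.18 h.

0.677

The intermediate concentration in a first-order A→B→C sequence is C_P = k₁C_{A0}(e^(−k₁τ) − e^(−k₂τ))/(k₂−k₁).
e^(−k₁τ) = e^(−0.708×5.18) = e^(−3.667) = 0.02554; e^(−k₂τ) = e^(−0.4916) = 0.6117.
C_P = 0.708×2.74/(0.0949−0.708) × (0.02554−0.6117) = (-3.164)×(-0.5861) = 1.855 mol/dm³.
Y_P = C_P/C_{A0} = 1.855/2.74 = 0.677.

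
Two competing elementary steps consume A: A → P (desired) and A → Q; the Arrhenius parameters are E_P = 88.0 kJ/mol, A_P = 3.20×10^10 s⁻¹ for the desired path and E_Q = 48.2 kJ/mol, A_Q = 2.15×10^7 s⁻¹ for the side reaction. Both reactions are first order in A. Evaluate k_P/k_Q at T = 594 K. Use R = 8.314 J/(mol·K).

0.471

With equal orders, S_{P/Q} = k_P/k_Q = (A_P/A_Q)·exp[(E_Q−E_P)/(RT)].
(E_Q−E_P)/(RT) = (48.2−88.0)×10³/(8.314×594) = -39800/4939 = -8.059.
k_P/k_Q = (3.20×10^10/2.15×10^7)·exp(-8.059) = 1488 × 3.162×10^-4 = 0.471.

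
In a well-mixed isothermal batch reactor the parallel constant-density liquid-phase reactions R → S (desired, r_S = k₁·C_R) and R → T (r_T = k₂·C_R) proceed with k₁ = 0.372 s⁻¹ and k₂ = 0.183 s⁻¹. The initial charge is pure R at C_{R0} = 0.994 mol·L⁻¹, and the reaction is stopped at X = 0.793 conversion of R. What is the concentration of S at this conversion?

0.528 mol·L⁻¹

C_R = C_{R0}(1−X) = 0.2058 mol·L⁻¹.
Both paths are first order in R, so the instantaneous fraction to S is constant: dC_S/d(−C_R) = k₁/(k₁+k₂) = 0.6703.
C_S = 0.6703·(C_{R0}−C_R) = 0.6703×0.7882 = 0.528 mol·L⁻¹.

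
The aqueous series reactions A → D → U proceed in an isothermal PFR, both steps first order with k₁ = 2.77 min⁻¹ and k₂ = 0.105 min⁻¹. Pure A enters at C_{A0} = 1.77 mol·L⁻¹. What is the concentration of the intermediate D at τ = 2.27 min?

1.45 mol·L⁻¹

The intermediate concentration in a first-order A→B→C sequence is C_D = k₁C_{A0}(e^(−k₁τ) − e^(−k₂τ))/(k₂−k₁).
e^(−k₁τ) = e^(−2.77×2.27) = e^(−6.288) = 0.001859; e^(−k₂τ) = e^(−0.2384) = 0.7879.
C_D = 2.77×1.77/(0.105−2.77) × (0.001859−0.7879) = (-1.840)×(-0.7861) = 1.446 mol·L⁻¹.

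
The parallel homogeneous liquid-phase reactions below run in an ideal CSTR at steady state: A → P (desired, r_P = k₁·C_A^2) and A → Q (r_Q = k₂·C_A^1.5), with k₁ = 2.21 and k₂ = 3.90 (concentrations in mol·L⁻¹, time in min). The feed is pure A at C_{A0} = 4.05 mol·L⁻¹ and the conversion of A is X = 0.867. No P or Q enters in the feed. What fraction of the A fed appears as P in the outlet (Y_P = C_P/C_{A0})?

0.255

Exit C_A = C_{A0}(1−X) = 4.05×0.133 = 0.5386 mol·L⁻¹.
A CSTR operates uniformly at the exit composition, giving r_P = 0.6412 and r_Q = 1.542 (each k·C_A^n at C_A = 0.5386).
Fraction of consumed A going to P: r_P/(r_P+r_Q) = 0.2937.
C_P = 0.2937·C_{A0}·X = 0.2937×4.05×0.867 = 1.03 mol·L⁻¹; Y_P = C_P/C_{A0} = 0.255.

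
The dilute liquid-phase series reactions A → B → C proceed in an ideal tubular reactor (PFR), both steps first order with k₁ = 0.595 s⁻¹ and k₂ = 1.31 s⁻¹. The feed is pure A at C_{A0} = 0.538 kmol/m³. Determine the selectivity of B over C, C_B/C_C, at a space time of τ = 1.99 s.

0.386

The intermediate concentration in a first-order A→B→C sequence is C_B = k₁C_{A0}(e^(−k₁τ) − e^(−k₂τ))/(k₂−k₁).
e^(−k₁τ) = e^(−0.595×1.99) = e^(−1.184) = 0.3060; e^(−k₂τ) = e^(−2.607) = 0.07376.
C_B = 0.595×0.538/(1.31−0.595) × (0.3060−0.07376) = 0.4477×0.2323 = 0.1040 kmol/m³.
C_A = C_{A0}e^(−k₁τ) = 0.1646 kmol/m³, so C_C = C_{A0}−C_A−C_B = 0.2694 kmol/m³; C_B/C_C = 0.386.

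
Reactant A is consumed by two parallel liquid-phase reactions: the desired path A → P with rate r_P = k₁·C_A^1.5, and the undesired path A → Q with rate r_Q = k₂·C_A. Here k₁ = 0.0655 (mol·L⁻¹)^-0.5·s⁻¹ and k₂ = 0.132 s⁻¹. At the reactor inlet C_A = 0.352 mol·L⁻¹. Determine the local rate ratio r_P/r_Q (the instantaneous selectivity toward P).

0.294

S_{P/Q} = r_P/r_Q = (k₁·C_A^1.5)/(k₂·C_A) = (k₁/k₂)·C_A^0.5.
= (0.0655×0.3520^1.5) / (0.132×0.3520) = 0.01368/0.04646 = 0.294.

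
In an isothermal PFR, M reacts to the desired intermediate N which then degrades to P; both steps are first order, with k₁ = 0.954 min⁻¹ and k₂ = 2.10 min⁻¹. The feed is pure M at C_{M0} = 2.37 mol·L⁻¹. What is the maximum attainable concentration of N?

0.558 mol·L⁻¹

Evaluating C_N at τ_opt = ln(k₂/k₁)/(k₂−k₁) gives C_{N,max}/C_{M0} = (k₁/k₂)^[k₂/(k₂−k₁)].
= (0.954/2.10)^(2.10/(2.10−0.954)) = (0.4543)^(1.832) = 0.2355.
C_{N,max} = 0.2355×2.37 = 0.558 mol·L⁻¹.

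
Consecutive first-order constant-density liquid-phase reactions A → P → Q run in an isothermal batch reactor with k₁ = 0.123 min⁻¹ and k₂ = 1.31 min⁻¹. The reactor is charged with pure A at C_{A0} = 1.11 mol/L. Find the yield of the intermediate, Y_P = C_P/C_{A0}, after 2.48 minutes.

Solving the coupled first-order balances gives C_P(t) = [k₁/(k₂−k₁)]·C_{A0}·(e^(−k₁t) − e^(−k₂t)).
e^(−k₁t) = e^(−0.123×2.48) = e^(−0.3050) = 0.7371; e^(−k₂t) = e^(−3.249) = 0.03882.
C_P = 0.123×1.11/(1.31−0.123) × (0.7371−0.03882) = 0.1150×0.6983 = 0.08032 mol/L.
Y_P = C_P/C_{A0} = 0.08032/1.11 = 0.0724.

0.0724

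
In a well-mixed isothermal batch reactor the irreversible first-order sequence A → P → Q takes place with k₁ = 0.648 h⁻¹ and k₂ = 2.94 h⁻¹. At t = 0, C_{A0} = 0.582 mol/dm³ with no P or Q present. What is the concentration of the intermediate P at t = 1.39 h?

0.0641 mol/dm³

The intermediate concentration in a first-order A→B→C sequence is C_P = k₁C_{A0}(e^(−k₁t) − e^(−k₂t))/(k₂−k₁).
e^(−k₁t) = e^(−0.648×1.39) = e^(−0.9007) = 0.4063; e^(−k₂t) = e^(−4.087) = 0.01680.
C_P = 0.648×0.582/(2.94−0.648) × (0.4063−0.01680) = 0.1645×0.3895 = 0.06409 mol/dm³.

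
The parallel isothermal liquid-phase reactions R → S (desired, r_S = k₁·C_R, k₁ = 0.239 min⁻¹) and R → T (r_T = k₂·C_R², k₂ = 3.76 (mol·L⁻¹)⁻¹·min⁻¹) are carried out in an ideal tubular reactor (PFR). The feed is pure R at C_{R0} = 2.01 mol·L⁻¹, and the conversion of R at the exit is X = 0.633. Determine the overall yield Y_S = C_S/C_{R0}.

0.0301

C_R = C_{R0}(1−X) = 0.7377 mol·L⁻¹.
Along a PFR/batch, dC_S/dC_R = −r_S/(r_S+r_T) = −k₁/(k₁+k₂·C_R).
Integrating from C_{R0} to C_R: C_S = (0.239/3.76)·ln[(0.239+3.76·2.01)/(0.239+3.76·0.738)] = 0.06356·ln(7.797/3.013) = 0.06044 mol·L⁻¹.
Y_S = C_S/C_{R0} = 0.06044/2.01 = 0.0301.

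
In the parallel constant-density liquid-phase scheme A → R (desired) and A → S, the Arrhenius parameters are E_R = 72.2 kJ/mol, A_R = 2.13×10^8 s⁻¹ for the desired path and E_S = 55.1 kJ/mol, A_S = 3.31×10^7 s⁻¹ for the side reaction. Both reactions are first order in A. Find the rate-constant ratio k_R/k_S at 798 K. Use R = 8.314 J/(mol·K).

With equal orders, S_{R/S} = k_R/k_S = (A_R/A_S)·exp[(E_S−E_R)/(RT)].
(E_S−E_R)/(RT) = (55.1−72.2)×10³/(8.314×798) = -17100/6635 = -2.577.
k_R/k_S = (2.13×10^8/3.31×10^7)·exp(-2.577) = 6.435 × 0.07597 = 0.489.

0.489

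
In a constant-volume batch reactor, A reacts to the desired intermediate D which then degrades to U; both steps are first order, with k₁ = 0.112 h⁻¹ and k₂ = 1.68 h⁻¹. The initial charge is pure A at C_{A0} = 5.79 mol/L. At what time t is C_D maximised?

For first-order series the maximum of C_D occurs at t_opt = ln(k₂/k₁)/(k₂−k₁).
= ln(1.68/0.112)/(1.68−0.112) = ln(15.00)/1.568 = 2.708/1.568 = 1.73 h.

1.73 h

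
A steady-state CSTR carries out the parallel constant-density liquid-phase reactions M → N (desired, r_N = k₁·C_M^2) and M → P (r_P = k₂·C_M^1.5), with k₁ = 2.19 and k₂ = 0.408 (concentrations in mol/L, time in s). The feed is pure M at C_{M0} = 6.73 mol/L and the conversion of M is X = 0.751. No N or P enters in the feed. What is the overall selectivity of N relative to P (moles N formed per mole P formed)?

Exit C_M = C_{M0}(1−X) = 6.73×0.249 = 1.676 mol/L.
A CSTR operates uniformly at the exit composition, giving r_N = 6.150 and r_P = 0.8851 (each k·C_M^n at C_M = 1.676).
Overall selectivity = C_N/C_P = r_Nτ/(r_Pτ) = r_N/r_P = 6.95.

6.95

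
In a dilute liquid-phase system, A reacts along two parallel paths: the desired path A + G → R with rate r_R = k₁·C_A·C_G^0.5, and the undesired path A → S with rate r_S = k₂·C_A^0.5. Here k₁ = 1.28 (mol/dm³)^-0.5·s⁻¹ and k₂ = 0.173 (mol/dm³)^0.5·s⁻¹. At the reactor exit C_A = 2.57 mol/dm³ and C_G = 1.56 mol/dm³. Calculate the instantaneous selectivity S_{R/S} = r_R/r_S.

S_{R/S} = r_R/r_S = (k₁·C_A·C_G^0.5)/(k₂·C_A^0.5) = (k₁/k₂)·C_A^0.5·C_G^0.5.
= (1.28×2.570×1.560^0.5) / (0.173×2.570^0.5) = 4.109/0.2773 = 14.8.
Since the desired path is higher order in A, keeping C_A high (PFR or concentrated feed) favours R.

14.8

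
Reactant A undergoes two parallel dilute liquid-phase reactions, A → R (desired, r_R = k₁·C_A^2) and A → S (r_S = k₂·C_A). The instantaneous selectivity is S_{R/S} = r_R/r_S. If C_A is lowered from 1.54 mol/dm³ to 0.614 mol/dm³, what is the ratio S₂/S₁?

0.399

S_{R/S} = (k₁/k₂)·C_A, so S₂/S₁ = (C_{A,2}/C_{A,1}).
= 0.614/1.54 = 0.399.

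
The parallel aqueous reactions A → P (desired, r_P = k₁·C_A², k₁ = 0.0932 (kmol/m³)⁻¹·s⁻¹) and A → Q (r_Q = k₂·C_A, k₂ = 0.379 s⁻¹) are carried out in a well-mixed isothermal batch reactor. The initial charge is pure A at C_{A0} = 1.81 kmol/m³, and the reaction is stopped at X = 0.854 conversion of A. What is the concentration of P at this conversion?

C_A = C_{A0}(1−X) = 0.2643 kmol/m³.
Along a PFR/batch, dC_Q/dC_A = −r_Q/(r_P+r_Q) = −k₂/(k₂+k₁·C_A).
Integrating from C_{A0} to C_A: C_Q = (0.379/0.0932)·ln[(0.379+0.0932·1.81)/(0.379+0.0932·0.264)] = 4.067·ln(0.5477/0.4036) = 1.241 kmol/m³.
Then C_P = (C_{A0}−C_A) − C_Q = 1.546 − 1.241 = 0.3046 kmol/m³.

0.305 kmol/m³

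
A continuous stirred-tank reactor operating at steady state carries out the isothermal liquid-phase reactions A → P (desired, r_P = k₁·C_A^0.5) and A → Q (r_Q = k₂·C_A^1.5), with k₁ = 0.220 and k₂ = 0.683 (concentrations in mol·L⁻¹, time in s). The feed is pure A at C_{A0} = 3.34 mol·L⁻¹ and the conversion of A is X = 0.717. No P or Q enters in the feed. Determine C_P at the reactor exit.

Exit C_A = C_{A0}(1−X) = 3.34×0.283 = 0.9452 mol·L⁻¹.
Rates in a CSTR are evaluated at the outlet concentration: r_P = 0.220×0.9452^0.5 = 0.2139, r_Q = 0.683×0.9452^1.5 = 0.6277.
Fraction of consumed A going to P: r_P/(r_P+r_Q) = 0.2542.
C_P = 0.2542·C_{A0}·X = 0.2542×3.34×0.717 = 0.609 mol·L⁻¹.

0.609 mol·L⁻¹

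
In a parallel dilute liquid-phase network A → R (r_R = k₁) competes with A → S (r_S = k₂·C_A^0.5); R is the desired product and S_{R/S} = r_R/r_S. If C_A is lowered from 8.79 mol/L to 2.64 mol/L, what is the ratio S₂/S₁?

S_{R/S} = (k₁/k₂)·C_A^-0.5, so S₂/S₁ = (C_{A,2}/C_{A,1})^-0.5.
= (2.64/8.79)^(-0.5) = (0.3003)^(-0.5) = 1.82.

1.82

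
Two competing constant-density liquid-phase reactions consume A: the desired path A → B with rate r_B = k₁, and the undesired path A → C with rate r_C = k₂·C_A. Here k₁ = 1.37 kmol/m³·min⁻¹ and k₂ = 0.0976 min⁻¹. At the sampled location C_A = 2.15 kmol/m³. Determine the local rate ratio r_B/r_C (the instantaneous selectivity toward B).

S_{B/C} = r_B/r_C = (k₁)/(k₂·C_A) = (k₁/k₂)·C_A⁻¹.
= (1.37) / (0.0976×2.150) = 1.370/0.2098 = 6.53.
The undesired path is higher order in A, so low C_A (CSTR or dilute feed) favours B.

6.53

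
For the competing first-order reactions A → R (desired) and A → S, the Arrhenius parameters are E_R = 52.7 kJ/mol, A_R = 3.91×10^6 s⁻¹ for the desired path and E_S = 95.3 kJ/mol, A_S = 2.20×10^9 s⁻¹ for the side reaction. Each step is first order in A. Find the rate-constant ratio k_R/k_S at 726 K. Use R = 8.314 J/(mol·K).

Since both paths have the same order in A, the concentration cancels and S_{R/S} = k_R/k_S = (A_R/A_S)·exp[(E_S−E_R)/(RT)].
(E_S−E_R)/(RT) = (95.3−52.7)×10³/(8.314×726) = 42600/6036 = 7.058.
k_R/k_S = (3.91×10^6/2.20×10^9)·exp(7.058) = 0.001777 × 1162 = 2.06.

2.06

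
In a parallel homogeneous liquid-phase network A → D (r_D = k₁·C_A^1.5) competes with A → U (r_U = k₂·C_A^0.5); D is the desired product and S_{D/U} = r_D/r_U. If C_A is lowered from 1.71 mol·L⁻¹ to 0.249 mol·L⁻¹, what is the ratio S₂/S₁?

0.146

S_{D/U} = (k₁/k₂)·C_A, so S₂/S₁ = (C_{A,2}/C_{A,1}).
= 0.249/1.71 = 0.146.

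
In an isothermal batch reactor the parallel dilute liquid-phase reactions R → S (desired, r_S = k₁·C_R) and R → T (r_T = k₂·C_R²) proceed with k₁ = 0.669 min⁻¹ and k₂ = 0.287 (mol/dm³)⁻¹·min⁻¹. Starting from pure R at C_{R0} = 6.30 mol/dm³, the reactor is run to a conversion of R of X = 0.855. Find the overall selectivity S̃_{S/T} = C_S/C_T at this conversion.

C_R = C_{R0}(1−X) = 0.9135 mol/dm³.
Along a PFR/batch, dC_S/dC_R = −r_S/(r_S+r_T) = −k₁/(k₁+k₂·C_R).
Integrating from C_{R0} to C_R: C_S = (0.669/0.287)·ln[(0.669+0.287·6.30)/(0.669+0.287·0.914)] = 2.331·ln(2.477/0.9312) = 2.281 mol/dm³.
C_T = (C_{R0}−C_R)−C_S = 3.106 mol/dm³; S̃_{S/T} = 2.281/3.106 = 0.734.

0.734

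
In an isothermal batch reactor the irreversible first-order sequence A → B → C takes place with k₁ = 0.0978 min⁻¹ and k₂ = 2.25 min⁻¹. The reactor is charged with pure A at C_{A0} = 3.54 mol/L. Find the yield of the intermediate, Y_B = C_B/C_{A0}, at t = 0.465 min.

Solving the coupled first-order balances gives C_B(t) = [k₁/(k₂−k₁)]·C_{A0}·(e^(−k₁t) − e^(−k₂t)).
e^(−k₁t) = e^(−0.0978×0.465) = e^(−0.04548) = 0.9555; e^(−k₂t) = e^(−1.046) = 0.3513.
C_B = 0.0978×3.54/(2.25−0.0978) × (0.9555−0.3513) = 0.1609×0.6043 = 0.09721 mol/L.
Y_B = C_B/C_{A0} = 0.09721/3.54 = 0.0275.

0.0275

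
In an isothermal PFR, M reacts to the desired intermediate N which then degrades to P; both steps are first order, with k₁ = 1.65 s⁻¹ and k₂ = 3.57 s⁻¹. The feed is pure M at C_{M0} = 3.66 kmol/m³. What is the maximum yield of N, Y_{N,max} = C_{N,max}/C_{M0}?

0.238

For a first-order series the maximum intermediate yield is C_{N,max}/C_{M0} = (k₁/k₂)^[k₂/(k₂−k₁)].
= (1.65/3.57)^(3.57/(3.57−1.65)) = (0.4622)^(1.859) = 0.2381.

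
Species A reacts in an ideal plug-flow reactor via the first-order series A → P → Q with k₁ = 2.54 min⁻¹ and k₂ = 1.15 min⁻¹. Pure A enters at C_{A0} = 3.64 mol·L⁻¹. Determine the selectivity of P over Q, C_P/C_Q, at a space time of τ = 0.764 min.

For first-order series with pure A initially, C_P(τ) = k₁C_{A0}/(k₂−k₁)·(e^(−k₁τ) − e^(−k₂τ)).
e^(−k₁τ) = e^(−2.54×0.764) = e^(−1.941) = 0.1436; e^(−k₂τ) = e^(−0.8786) = 0.4154.
C_P = 2.54×3.64/(1.15−2.54) × (0.1436−0.4154) = (-6.652)×(-0.2717) = 1.807 mol·L⁻¹.
C_A = C_{A0}e^(−k₁τ) = 0.5228 mol·L⁻¹, so C_Q = C_{A0}−C_A−C_P = 1.310 mol·L⁻¹; C_P/C_Q = 1.38.

1.38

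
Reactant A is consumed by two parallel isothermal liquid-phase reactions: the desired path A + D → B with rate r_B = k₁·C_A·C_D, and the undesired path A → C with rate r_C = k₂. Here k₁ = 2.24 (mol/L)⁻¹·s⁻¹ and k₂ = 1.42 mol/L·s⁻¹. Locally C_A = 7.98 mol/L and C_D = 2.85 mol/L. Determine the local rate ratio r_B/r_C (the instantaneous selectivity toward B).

S_{B/C} = r_B/r_C = (k₁·C_A·C_D)/(k₂) = (k₁/k₂)·C_A·C_D.
= (2.24×7.980×2.850) / (1.42) = 50.94/1.420 = 35.9.

35.9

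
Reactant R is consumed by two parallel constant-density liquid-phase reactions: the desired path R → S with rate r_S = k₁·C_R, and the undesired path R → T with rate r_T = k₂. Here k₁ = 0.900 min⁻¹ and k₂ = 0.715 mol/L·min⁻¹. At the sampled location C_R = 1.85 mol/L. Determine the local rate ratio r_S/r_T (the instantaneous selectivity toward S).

S_{S/T} = r_S/r_T = (k₁·C_R)/(k₂) = (k₁/k₂)·C_R.
= (0.900×1.850) / (0.715) = 1.665/0.7150 = 2.33.
Since the desired path is higher order in R, keeping C_R high (PFR or concentrated feed) favours S.

2.33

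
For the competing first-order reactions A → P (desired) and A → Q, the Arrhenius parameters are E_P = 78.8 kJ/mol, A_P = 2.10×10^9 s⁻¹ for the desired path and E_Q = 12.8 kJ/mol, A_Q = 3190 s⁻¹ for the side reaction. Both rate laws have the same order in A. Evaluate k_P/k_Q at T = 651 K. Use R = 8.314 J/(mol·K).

k_P/k_Q = (A_P/A_Q)·exp[−(E_P−E_Q)/(RT)] = (A_P/A_Q)·exp[(E_Q−E_P)/(RT)].
(E_Q−E_P)/(RT) = (12.8−78.8)×10³/(8.314×651) = -66000/5412 = -12.19.
k_P/k_Q = (2.10×10^9/3190)·exp(-12.19) = 6.583×10^5 × 5.060×10^-6 = 3.33.

3.33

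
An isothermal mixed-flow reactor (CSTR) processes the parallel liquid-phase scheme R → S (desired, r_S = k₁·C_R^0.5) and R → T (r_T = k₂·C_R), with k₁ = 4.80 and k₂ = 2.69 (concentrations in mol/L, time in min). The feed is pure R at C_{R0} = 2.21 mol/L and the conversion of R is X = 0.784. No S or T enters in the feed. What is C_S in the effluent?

1.25 mol/L

Exit C_R = C_{R0}(1−X) = 2.21×0.216 = 0.4774 mol/L.
Rates in a CSTR are evaluated at the outlet concentration: r_S = 4.80×0.4774^0.5 = 3.316, r_T = 2.69×0.4774 = 1.284.
Fraction of consumed R going to S: r_S/(r_S+r_T) = 0.7209.
C_S = 0.7209·C_{R0}·X = 0.7209×2.21×0.784 = 1.25 mol/L.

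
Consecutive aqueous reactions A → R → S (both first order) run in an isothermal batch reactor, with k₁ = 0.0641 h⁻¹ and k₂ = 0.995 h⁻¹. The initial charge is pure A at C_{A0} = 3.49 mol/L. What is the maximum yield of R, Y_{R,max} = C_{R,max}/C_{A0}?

0.0533

For a first-order series the maximum intermediate yield is C_{R,max}/C_{A0} = (k₁/k₂)^[k₂/(k₂−k₁)].
= (0.0641/0.995)^(0.995/(0.995−0.0641)) = (0.06442)^(1.069) = 0.05334.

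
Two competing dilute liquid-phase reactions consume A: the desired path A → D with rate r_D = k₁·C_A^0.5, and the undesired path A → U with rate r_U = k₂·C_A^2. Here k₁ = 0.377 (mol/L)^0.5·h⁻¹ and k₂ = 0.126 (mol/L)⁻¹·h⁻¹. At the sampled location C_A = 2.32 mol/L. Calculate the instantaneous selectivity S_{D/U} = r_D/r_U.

S_{D/U} = r_D/r_U = (k₁·C_A^0.5)/(k₂·C_A^2) = (k₁/k₂)·C_A^-1.5.
= (0.377×2.320^0.5) / (0.126×2.320^2) = 0.5742/0.6782 = 0.847.
The undesired path is higher order in A, so low C_A (CSTR or dilute feed) favours D.

0.847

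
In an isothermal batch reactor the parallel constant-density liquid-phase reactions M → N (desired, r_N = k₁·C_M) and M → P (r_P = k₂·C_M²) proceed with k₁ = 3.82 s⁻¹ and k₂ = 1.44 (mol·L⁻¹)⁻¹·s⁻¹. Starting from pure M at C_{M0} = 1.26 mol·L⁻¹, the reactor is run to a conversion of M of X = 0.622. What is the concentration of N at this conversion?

0.593 mol·L⁻¹

C_M = C_{M0}(1−X) = 0.4763 mol·L⁻¹.
Along a PFR/batch, dC_N/dC_M = −r_N/(r_N+r_P) = −k₁/(k₁+k₂·C_M).
Integrating from C_{M0} to C_M: C_N = (3.82/1.44)·ln[(3.82+1.44·1.26)/(3.82+1.44·0.476)] = 2.653·ln(5.634/4.506) = 0.5929 mol·L⁻¹.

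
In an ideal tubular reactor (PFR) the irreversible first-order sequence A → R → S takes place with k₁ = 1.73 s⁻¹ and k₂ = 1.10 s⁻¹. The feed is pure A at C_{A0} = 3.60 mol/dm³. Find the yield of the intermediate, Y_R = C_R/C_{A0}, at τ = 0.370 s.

0.380

The intermediate concentration in a first-order A→B→C sequence is C_R = k₁C_{A0}(e^(−k₁τ) − e^(−k₂τ))/(k₂−k₁).
e^(−k₁τ) = e^(−1.73×0.370) = e^(−0.6401) = 0.5272; e^(−k₂τ) = e^(−0.4070) = 0.6656.
C_R = 1.73×3.60/(1.10−1.73) × (0.5272−0.6656) = (-9.886)×(-0.1384) = 1.368 mol/dm³.
Y_R = C_R/C_{A0} = 1.368/3.60 = 0.380.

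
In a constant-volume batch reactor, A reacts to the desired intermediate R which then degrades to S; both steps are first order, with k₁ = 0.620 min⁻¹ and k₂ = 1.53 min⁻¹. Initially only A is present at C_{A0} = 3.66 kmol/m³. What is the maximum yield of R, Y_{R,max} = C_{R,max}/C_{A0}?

0.219

At the optimum, C_{R,max}/C_{A0} = (k₁/k₂)^[k₂/(k₂−k₁)].
= (0.620/1.53)^(1.53/(1.53−0.620)) = (0.4052)^(1.681) = 0.2190.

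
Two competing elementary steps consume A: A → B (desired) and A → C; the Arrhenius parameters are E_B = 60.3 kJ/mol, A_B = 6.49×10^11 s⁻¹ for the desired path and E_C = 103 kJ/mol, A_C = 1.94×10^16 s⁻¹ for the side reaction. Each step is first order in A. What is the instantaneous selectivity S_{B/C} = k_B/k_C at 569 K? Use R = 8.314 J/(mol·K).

0.278

With equal orders, S_{B/C} = k_B/k_C = (A_B/A_C)·exp[(E_C−E_B)/(RT)].
(E_C−E_B)/(RT) = (103−60.3)×10³/(8.314×569) = 42700/4731 = 9.026.
k_B/k_C = (6.49×10^11/1.94×10^16)·exp(9.026) = 3.345×10^-5 × 8318 = 0.278.
Since E_B < E_C, lowering the temperature improves selectivity toward B.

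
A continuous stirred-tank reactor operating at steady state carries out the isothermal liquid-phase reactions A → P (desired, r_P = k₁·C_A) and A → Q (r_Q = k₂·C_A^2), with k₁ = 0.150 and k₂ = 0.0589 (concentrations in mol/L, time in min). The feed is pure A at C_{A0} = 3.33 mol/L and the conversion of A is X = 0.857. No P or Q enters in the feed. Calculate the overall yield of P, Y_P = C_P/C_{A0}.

0.722

Exit C_A = C_{A0}(1−X) = 3.33×0.143 = 0.4762 mol/L.
A CSTR operates uniformly at the exit composition, giving r_P = 0.07143 and r_Q = 0.01336 (each k·C_A^n at C_A = 0.4762).
Fraction of consumed A going to P: r_P/(r_P+r_Q) = 0.8425.
C_P = 0.8425·C_{A0}·X = 0.8425×3.33×0.857 = 2.40 mol/L; Y_P = C_P/C_{A0} = 0.722.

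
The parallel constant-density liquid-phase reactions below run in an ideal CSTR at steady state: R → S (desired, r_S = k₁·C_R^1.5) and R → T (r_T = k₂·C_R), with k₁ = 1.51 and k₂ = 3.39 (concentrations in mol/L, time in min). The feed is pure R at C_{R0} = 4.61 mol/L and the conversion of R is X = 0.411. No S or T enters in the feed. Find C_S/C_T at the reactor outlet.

Exit C_R = C_{R0}(1−X) = 4.61×0.589 = 2.715 mol/L.
In a CSTR the entire volume is at exit conditions, so r_S = 1.51×2.715^1.5 = 6.756 and r_T = 3.39×2.715 = 9.205.
Overall selectivity = C_S/C_T = r_Sτ/(r_Tτ) = r_S/r_T = 0.734.

0.734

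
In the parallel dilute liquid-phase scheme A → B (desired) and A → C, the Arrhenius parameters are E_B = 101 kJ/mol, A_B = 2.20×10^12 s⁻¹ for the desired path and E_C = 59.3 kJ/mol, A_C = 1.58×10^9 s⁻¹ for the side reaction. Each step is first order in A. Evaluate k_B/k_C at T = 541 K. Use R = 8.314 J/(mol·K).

With equal orders, S_{B/C} = k_B/k_C = (A_B/A_C)·exp[(E_C−E_B)/(RT)].
(E_C−E_B)/(RT) = (59.3−101)×10³/(8.314×541) = -41700/4498 = -9.271.
k_B/k_C = (2.20×10^12/1.58×10^9)·exp(-9.271) = 1392 × 9.411×10^-5 = 0.131.
Since E_B > E_C, raising the temperature improves selectivity toward B.

0.131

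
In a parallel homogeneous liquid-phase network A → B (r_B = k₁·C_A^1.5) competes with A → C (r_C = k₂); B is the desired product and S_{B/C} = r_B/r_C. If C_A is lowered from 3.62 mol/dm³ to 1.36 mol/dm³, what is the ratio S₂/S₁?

S_{B/C} = (k₁/k₂)·C_A^1.5, so S₂/S₁ = (C_{A,2}/C_{A,1})^1.5.
= (1.36/3.62)^1.5 = (0.3757)^1.5 = 0.230.

0.230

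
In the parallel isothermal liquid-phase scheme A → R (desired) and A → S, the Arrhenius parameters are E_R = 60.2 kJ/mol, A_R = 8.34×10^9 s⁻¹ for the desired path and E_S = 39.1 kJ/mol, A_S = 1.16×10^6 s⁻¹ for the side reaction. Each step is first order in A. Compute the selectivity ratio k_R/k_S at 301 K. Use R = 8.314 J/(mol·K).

k_R/k_S = (A_R/A_S)·exp[−(E_R−E_S)/(RT)] = (A_R/A_S)·exp[(E_S−E_R)/(RT)].
(E_S−E_R)/(RT) = (39.1−60.2)×10³/(8.314×301) = -21100/2503 = -8.432.
k_R/k_S = (8.34×10^9/1.16×10^6)·exp(-8.432) = 7190 × 2.179×10^-4 = 1.57.

1.57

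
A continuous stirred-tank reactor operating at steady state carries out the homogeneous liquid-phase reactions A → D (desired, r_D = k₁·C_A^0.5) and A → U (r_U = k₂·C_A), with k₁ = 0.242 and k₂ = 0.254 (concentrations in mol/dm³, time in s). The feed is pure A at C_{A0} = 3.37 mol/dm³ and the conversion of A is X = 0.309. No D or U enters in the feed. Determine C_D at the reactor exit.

0.400 mol/dm³

Exit C_A = C_{A0}(1−X) = 3.37×0.691 = 2.329 mol/dm³.
In a CSTR the entire volume is at exit conditions, so r_D = 0.242×2.329^0.5 = 0.3693 and r_U = 0.254×2.329 = 0.5915.
Fraction of consumed A going to D: r_D/(r_D+r_U) = 0.3844.
C_D = 0.3844·C_{A0}·X = 0.3844×3.37×0.309 = 0.400 mol/dm³.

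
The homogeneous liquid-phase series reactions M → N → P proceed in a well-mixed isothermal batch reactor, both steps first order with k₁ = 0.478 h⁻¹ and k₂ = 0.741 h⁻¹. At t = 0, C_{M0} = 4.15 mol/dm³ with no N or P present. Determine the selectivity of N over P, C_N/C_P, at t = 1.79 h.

1.02

Solving the coupled first-order balances gives C_N(t) = [k₁/(k₂−k₁)]·C_{M0}·(e^(−k₁t) − e^(−k₂t)).
e^(−k₁t) = e^(−0.478×1.79) = e^(−0.8556) = 0.4250; e^(−k₂t) = e^(−1.326) = 0.2654.
C_N = 0.478×4.15/(0.741−0.478) × (0.4250−0.2654) = 7.543×0.1596 = 1.204 mol/dm³.
C_M = C_{M0}e^(−k₁t) = 1.764 mol/dm³, so C_P = C_{M0}−C_M−C_N = 1.182 mol/dm³; C_N/C_P = 1.02.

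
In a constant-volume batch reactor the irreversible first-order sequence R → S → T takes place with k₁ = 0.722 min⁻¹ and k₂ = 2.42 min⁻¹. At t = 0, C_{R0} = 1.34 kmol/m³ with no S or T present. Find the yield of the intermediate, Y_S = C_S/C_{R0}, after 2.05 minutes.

0.0938

For first-order series with pure R initially, C_S(t) = k₁C_{R0}/(k₂−k₁)·(e^(−k₁t) − e^(−k₂t)).
e^(−k₁t) = e^(−0.722×2.05) = e^(−1.480) = 0.2276; e^(−k₂t) = e^(−4.961) = 0.007006.
C_S = 0.722×1.34/(2.42−0.722) × (0.2276−0.007006) = 0.5698×0.2206 = 0.1257 kmol/m³.
Y_S = C_S/C_{R0} = 0.1257/1.34 = 0.0938.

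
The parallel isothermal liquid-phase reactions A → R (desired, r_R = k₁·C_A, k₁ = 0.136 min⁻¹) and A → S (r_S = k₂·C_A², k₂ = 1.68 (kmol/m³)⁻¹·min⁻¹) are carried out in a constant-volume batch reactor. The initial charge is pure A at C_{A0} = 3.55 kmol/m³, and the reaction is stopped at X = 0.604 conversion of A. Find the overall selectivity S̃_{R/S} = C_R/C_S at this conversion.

0.0349

C_A = C_{A0}(1−X) = 1.406 kmol/m³.
Along a PFR/batch, dC_R/dC_A = −r_R/(r_R+r_S) = −k₁/(k₁+k₂·C_A).
Integrating from C_{A0} to C_A: C_R = (0.136/1.68)·ln[(0.136+1.68·3.55)/(0.136+1.68·1.41)] = 0.08095·ln(6.100/2.498) = 0.07228 kmol/m³.
C_S = (C_{A0}−C_A)−C_R = 2.072 kmol/m³; S̃_{R/S} = 0.07228/2.072 = 0.0349.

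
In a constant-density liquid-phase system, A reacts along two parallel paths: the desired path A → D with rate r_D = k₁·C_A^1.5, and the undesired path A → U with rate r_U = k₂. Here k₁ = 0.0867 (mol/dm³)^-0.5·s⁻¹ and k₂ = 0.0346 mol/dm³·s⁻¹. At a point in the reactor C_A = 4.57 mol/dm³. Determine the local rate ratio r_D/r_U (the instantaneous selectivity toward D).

S_{D/U} = r_D/r_U = (k₁·C_A^1.5)/(k₂) = (k₁/k₂)·C_A^1.5.
= (0.0867×4.570^1.5) / (0.0346) = 0.8470/0.03460 = 24.5.
Since the desired path is higher order in A, keeping C_A high (PFR or concentrated feed) favours D.

24.5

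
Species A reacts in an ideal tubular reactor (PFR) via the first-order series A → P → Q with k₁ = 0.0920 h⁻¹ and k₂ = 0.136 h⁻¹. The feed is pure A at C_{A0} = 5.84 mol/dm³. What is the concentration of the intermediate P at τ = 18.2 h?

1.26 mol/dm³

For first-order series with pure A initially, C_P(τ) = k₁C_{A0}/(k₂−k₁)·(e^(−k₁τ) − e^(−k₂τ)).
e^(−k₁τ) = e^(−0.0920×18.2) = e^(−1.674) = 0.1874; e^(−k₂τ) = e^(−2.475) = 0.08415.
C_P = 0.0920×5.84/(0.136−0.0920) × (0.1874−0.08415) = 12.21×0.1033 = 1.261 mol/dm³.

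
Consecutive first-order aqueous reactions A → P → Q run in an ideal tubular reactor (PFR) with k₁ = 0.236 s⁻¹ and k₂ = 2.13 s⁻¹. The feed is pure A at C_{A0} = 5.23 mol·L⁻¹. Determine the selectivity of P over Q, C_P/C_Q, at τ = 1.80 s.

0.295

Solving the coupled first-order balances gives C_P(τ) = [k₁/(k₂−k₁)]·C_{A0}·(e^(−k₁τ) − e^(−k₂τ)).
e^(−k₁τ) = e^(−0.236×1.80) = e^(−0.4248) = 0.6539; e^(−k₂τ) = e^(−3.834) = 0.02162.
C_P = 0.236×5.23/(2.13−0.236) × (0.6539−0.02162) = 0.6517×0.6323 = 0.4120 mol·L⁻¹.
C_A = C_{A0}e^(−k₁τ) = 3.420 mol·L⁻¹, so C_Q = C_{A0}−C_A−C_P = 1.398 mol·L⁻¹; C_P/C_Q = 0.295.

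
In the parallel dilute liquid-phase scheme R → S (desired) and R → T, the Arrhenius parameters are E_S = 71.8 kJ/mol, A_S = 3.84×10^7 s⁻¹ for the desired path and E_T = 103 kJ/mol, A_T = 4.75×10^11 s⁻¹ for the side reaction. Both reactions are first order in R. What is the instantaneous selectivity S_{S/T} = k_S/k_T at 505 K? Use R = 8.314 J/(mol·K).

k_S/k_T = (A_S/A_T)·exp[−(E_S−E_T)/(RT)] = (A_S/A_T)·exp[(E_T−E_S)/(RT)].
(E_T−E_S)/(RT) = (103−71.8)×10³/(8.314×505) = 31200/4199 = 7.431.
k_S/k_T = (3.84×10^7/4.75×10^11)·exp(7.431) = 8.084×10^-5 × 1688 = 0.136.
Since E_S < E_T, lowering the temperature improves selectivity toward S.

0.136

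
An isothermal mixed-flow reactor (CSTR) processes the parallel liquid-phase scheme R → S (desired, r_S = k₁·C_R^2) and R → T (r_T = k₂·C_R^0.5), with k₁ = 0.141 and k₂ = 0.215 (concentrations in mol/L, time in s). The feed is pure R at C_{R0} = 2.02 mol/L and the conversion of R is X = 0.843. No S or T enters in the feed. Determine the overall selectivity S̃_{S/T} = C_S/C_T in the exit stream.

0.117

Exit C_R = C_{R0}(1−X) = 2.02×0.157 = 0.3171 mol/L.
In a CSTR the entire volume is at exit conditions, so r_S = 0.141×0.3171^2 = 0.01418 and r_T = 0.215×0.3171^0.5 = 0.1211.
Overall selectivity = C_S/C_T = r_Sτ/(r_Tτ) = r_S/r_T = 0.117.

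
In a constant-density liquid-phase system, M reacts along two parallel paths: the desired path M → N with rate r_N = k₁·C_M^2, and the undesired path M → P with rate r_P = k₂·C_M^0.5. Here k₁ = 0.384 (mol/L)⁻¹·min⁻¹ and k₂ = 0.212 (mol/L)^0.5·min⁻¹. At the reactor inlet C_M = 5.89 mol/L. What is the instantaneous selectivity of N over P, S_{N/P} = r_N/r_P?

S_{N/P} = r_N/r_P = (k₁·C_M^2)/(k₂·C_M^0.5) = (k₁/k₂)·C_M^1.5.
= (0.384×5.890^2) / (0.212×5.890^0.5) = 13.32/0.5145 = 25.9.
Since the desired path is higher order in M, keeping C_M high (PFR or concentrated feed) favours N.

25.9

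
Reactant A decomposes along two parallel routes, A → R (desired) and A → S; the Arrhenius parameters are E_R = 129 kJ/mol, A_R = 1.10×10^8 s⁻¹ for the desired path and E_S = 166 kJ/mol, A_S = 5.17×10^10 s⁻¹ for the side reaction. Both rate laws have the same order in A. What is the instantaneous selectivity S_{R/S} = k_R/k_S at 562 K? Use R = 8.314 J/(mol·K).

5.85

k_R/k_S = (A_R/A_S)·exp[−(E_R−E_S)/(RT)] = (A_R/A_S)·exp[(E_S−E_R)/(RT)].
(E_S−E_R)/(RT) = (166−129)×10³/(8.314×562) = 37000/4672 = 7.919.
k_R/k_S = (1.10×10^8/5.17×10^10)·exp(7.919) = 0.002128 × 2748 = 5.85.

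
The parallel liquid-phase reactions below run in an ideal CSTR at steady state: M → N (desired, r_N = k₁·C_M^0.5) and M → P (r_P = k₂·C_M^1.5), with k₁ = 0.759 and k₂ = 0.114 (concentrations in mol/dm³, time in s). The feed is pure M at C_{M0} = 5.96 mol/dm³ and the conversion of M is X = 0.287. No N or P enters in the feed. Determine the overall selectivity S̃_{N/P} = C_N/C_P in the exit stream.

1.57

Exit C_M = C_{M0}(1−X) = 5.96×0.713 = 4.249 mol/dm³.
A CSTR operates uniformly at the exit composition, giving r_N = 1.565 and r_P = 0.9986 (each k·C_M^n at C_M = 4.249).
Overall selectivity = C_N/C_P = r_Nτ/(r_Pτ) = r_N/r_P = 1.57.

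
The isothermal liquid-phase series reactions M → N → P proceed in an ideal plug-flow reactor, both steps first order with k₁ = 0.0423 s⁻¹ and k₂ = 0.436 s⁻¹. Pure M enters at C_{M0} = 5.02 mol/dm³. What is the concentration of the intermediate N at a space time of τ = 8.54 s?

0.363 mol/dm³

The intermediate concentration in a first-order A→B→C sequence is C_N = k₁C_{M0}(e^(−k₁τ) − e^(−k₂τ))/(k₂−k₁).
e^(−k₁τ) = e^(−0.0423×8.54) = e^(−0.3612) = 0.6968; e^(−k₂τ) = e^(−3.723) = 0.02415.
C_N = 0.0423×5.02/(0.436−0.0423) × (0.6968−0.02415) = 0.5394×0.6727 = 0.3628 mol/dm³.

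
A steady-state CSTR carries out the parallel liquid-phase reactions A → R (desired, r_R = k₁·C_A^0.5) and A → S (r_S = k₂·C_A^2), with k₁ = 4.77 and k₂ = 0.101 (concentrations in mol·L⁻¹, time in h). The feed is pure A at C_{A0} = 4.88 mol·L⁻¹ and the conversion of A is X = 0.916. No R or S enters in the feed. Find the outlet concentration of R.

Exit C_A = C_{A0}(1−X) = 4.88×0.0840 = 0.4099 mol·L⁻¹.
Rates in a CSTR are evaluated at the outlet concentration: r_R = 4.77×0.4099^0.5 = 3.054, r_S = 0.101×0.4099^2 = 0.01697.
Fraction of consumed A going to R: r_R/(r_R+r_S) = 0.9945.
C_R = 0.9945·C_{A0}·X = 0.9945×4.88×0.916 = 4.45 mol·L⁻¹.

4.45 mol·L⁻¹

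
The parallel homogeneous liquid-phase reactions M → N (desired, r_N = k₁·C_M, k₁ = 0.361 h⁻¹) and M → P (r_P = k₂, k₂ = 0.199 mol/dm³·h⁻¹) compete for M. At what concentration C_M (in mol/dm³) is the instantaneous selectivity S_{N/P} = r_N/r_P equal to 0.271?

0.149 mol/dm³

S_{N/P} = (k₁/k₂)·C_M ⇒ C_M = S·k₂/k₁.
= 0.271×0.199/0.361 = 0.149 mol/dm³.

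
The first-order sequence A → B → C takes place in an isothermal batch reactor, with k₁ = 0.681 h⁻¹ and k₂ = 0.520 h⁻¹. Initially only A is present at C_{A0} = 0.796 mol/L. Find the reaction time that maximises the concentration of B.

For first-order series the maximum of C_B occurs at t_opt = ln(k₂/k₁)/(k₂−k₁).
= ln(0.520/0.681)/(0.520−0.681) = ln(0.7636)/-0.1610 = -0.2697/-0.1610 = 1.68 h.

1.68 h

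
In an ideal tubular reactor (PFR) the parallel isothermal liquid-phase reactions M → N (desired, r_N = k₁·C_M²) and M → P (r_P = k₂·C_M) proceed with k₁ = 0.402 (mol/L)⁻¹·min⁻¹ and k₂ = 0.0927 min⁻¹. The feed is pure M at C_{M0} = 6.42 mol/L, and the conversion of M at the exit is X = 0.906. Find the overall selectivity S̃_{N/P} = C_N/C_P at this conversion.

11.1

C_M = C_{M0}(1−X) = 0.6035 mol/L.
Along a PFR/batch, dC_P/dC_M = −r_P/(r_N+r_P) = −k₂/(k₂+k₁·C_M).
Integrating from C_{M0} to C_M: C_P = (0.0927/0.402)·ln[(0.0927+0.402·6.42)/(0.0927+0.402·0.603)] = 0.2306·ln(2.674/0.3353) = 0.4788 mol/L.
Then C_N = (C_{M0}−C_M) − C_P = 5.817 − 0.4788 = 5.338 mol/L.
S̃_{N/P} = C_N/C_P = 5.338/0.4788 = 11.1.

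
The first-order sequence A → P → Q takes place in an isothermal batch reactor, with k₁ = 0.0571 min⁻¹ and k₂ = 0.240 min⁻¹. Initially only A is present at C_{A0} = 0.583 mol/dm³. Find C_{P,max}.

0.0886 mol/dm³

Evaluating C_P at t_opt = ln(k₂/k₁)/(k₂−k₁) gives C_{P,max}/C_{A0} = (k₁/k₂)^[k₂/(k₂−k₁)].
= (0.0571/0.240)^(0.240/(0.240−0.0571)) = (0.2379)^(1.312) = 0.1520.
C_{P,max} = 0.1520×0.583 = 0.0886 mol/dm³.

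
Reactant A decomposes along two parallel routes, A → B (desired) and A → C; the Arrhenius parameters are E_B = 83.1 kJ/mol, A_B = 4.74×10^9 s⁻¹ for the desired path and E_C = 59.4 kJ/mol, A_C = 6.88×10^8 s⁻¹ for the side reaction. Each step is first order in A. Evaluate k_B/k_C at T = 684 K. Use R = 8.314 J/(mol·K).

0.107

k_B/k_C = (A_B/A_C)·exp[−(E_B−E_C)/(RT)] = (A_B/A_C)·exp[(E_C−E_B)/(RT)].
(E_C−E_B)/(RT) = (59.4−83.1)×10³/(8.314×684) = -23700/5687 = -4.168.
k_B/k_C = (4.74×10^9/6.88×10^8)·exp(-4.168) = 6.890 × 0.01549 = 0.107.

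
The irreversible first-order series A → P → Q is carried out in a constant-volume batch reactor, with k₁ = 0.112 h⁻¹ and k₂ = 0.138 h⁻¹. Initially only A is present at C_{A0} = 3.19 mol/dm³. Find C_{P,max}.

At the optimum, C_{P,max}/C_{A0} = (k₁/k₂)^[k₂/(k₂−k₁)].
= (0.112/0.138)^(0.138/(0.138−0.112)) = (0.8116)^(5.308) = 0.3302.
C_{P,max} = 0.3302×3.19 = 1.05 mol/dm³.

1.05 mol/dm³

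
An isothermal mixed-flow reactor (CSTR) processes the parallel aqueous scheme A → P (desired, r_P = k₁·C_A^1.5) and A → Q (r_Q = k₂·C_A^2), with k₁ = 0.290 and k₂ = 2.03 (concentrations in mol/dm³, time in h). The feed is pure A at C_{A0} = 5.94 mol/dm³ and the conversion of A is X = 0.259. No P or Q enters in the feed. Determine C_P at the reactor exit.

0.0981 mol/dm³

Exit C_A = C_{A0}(1−X) = 5.94×0.741 = 4.402 mol/dm³.
In a CSTR the entire volume is at exit conditions, so r_P = 0.290×4.402^1.5 = 2.678 and r_Q = 2.03×4.402^2 = 39.33.
Fraction of consumed A going to P: r_P/(r_P+r_Q) = 0.06375.
C_P = 0.06375·C_{A0}·X = 0.06375×5.94×0.259 = 0.0981 mol/dm³.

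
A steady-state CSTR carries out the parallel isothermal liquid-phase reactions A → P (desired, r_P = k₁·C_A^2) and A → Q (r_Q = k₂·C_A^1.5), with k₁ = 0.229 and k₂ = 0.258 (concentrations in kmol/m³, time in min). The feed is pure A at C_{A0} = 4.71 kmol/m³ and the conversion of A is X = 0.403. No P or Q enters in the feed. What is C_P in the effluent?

1.14 kmol/m³

Exit C_A = C_{A0}(1−X) = 4.71×0.597 = 2.812 kmol/m³.
A CSTR operates uniformly at the exit composition, giving r_P = 1.811 and r_Q = 1.217 (each k·C_A^n at C_A = 2.812).
Fraction of consumed A going to P: r_P/(r_P+r_Q) = 0.5981.
C_P = 0.5981·C_{A0}·X = 0.5981×4.71×0.403 = 1.14 kmol/m³.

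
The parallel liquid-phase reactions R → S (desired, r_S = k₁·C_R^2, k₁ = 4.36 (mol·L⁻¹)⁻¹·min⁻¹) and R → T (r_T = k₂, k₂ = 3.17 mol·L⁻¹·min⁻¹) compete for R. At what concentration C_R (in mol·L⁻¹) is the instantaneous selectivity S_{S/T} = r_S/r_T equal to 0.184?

0.366 mol·L⁻¹

S_{S/T} = (k₁/k₂)·C_R^2 ⇒ C_R = (S·k₂/k₁)^(0.5).
= (0.184×3.17/4.36)^(0.5) = (0.1338)^(0.5) = 0.366 mol·L⁻¹.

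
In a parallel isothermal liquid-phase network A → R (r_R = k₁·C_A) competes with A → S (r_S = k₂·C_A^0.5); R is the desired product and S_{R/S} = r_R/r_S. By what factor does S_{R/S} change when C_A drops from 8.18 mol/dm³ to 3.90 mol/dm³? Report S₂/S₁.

S_{R/S} = (k₁/k₂)·C_A^0.5, so S₂/S₁ = (C_{A,2}/C_{A,1})^0.5.
= (3.90/8.18)^0.5 = (0.4768)^0.5 = 0.690.
Selectivity toward R falls as C_A falls — high-concentration operation is favoured.

0.690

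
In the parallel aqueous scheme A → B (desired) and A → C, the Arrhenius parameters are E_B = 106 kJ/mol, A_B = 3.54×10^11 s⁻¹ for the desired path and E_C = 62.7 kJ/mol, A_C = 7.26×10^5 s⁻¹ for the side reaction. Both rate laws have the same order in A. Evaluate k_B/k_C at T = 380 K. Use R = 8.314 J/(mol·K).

With equal orders, S_{B/C} = k_B/k_C = (A_B/A_C)·exp[(E_C−E_B)/(RT)].
(E_C−E_B)/(RT) = (62.7−106)×10³/(8.314×380) = -43300/3159 = -13.71.
k_B/k_C = (3.54×10^11/7.26×10^5)·exp(-13.71) = 4.876×10^5 × 1.116×10^-6 = 0.544.

0.544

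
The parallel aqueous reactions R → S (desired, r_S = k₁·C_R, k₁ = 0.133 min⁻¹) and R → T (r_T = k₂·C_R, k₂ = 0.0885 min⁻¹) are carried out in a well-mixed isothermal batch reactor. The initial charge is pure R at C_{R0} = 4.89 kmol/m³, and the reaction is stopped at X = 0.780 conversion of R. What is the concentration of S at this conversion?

C_R = C_{R0}(1−X) = 1.076 kmol/m³.
Both paths are first order in R, so the instantaneous fraction to S is constant: dC_S/d(−C_R) = k₁/(k₁+k₂) = 0.6005.
C_S = 0.6005·(C_{R0}−C_R) = 0.6005×3.814 = 2.29 kmol/m³.

2.29 kmol/m³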